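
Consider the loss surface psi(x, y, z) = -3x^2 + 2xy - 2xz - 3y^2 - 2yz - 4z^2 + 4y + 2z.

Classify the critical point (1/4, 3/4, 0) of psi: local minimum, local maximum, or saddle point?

The Hessian is constant: H = [[-6, 2, -2], [2, -6, -2], [-2, -2, -8]].
Leading principal minors: Δ₁ = -6, Δ₂ = 32, Δ₃ = -192.
The minors alternate sign starting negative (−, +, −), so H is negative definite: a local maximum.

local maximum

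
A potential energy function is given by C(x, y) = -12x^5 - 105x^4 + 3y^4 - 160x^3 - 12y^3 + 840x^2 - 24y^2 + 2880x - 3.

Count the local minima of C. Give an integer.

4

C separates as a function of x plus a function of y, so ∇C=0 decouples.
∂C/∂x = -60(x - 2)(x + 2)(x + 3)(x + 4) = 0 at x ∈ {-4, -3, -2, 2}; ∂C/∂y = 12y(y - 4)(y + 1) = 0 at y ∈ {-1, 0, 4}.
The Hessian is diagonal: diag(C_xx, C_yy). Second derivatives: C_xx(-4)=720, C_xx(-3)=-300, C_xx(-2)=480, C_xx(2)=-7200; C_yy(-1)=60, C_yy(0)=-48, C_yy(4)=240.
Local minima occur where both diagonal entries positive: (-4, -1), (-4, 4), (-2, -1), (-2, 4). Count: 4.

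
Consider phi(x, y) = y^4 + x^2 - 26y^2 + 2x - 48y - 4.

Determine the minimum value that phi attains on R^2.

phi(x,y) separates as P(x) + Q(y) − 4, so its minimum is min P + min Q − 4.
P'(x) = 2x + 2 vanishes at x ∈ {-1}; Q'(y) = 4(y - 4)(y + 1)(y + 3) vanishes at y ∈ {-3, -1, 4}.
Local minima of P (where P''>0): P(-1)=-1. Local minima of Q: Q(-3)=-9, Q(4)=-352.
So the global minimum of phi is P(-1) + Q(4) − 4 = -1 − 352 − 4 = -357, attained at (-1, 4).

-357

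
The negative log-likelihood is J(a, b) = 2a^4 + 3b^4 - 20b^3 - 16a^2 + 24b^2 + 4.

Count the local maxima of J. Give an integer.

1

J separates as a function of a plus a function of b, so ∇J=0 decouples.
∂J/∂a = 8a(a - 2)(a + 2) = 0 at a ∈ {-2, 0, 2}; ∂J/∂b = 12b(b - 4)(b - 1) = 0 at b ∈ {0, 1, 4}.
The Hessian is diagonal: diag(J_aa, J_bb). Second derivatives: J_aa(-2)=64, J_aa(0)=-32, J_aa(2)=64; J_bb(0)=48, J_bb(1)=-36, J_bb(4)=144.
Local maxima occur where both diagonal entries negative: (0, 1). Count: 1.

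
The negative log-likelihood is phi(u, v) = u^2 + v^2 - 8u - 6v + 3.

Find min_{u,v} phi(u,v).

-22

phi(u,v) separates as P(u) + Q(v) + 3, so its minimum is min P + min Q + 3.
P'(u) = 2u - 8 vanishes at u ∈ {4}; Q'(v) = 2v - 6 vanishes at v ∈ {3}.
Local minima of P (where P''>0): P(4)=-16. Local minima of Q: Q(3)=-9.
So the global minimum of phi is P(4) + Q(3) + 3 = -16 − 9 + 3 = -22, attained at (4, 3).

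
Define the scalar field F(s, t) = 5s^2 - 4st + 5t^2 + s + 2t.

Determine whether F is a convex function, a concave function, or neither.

convex

F is quadratic, so its Hessian is the constant matrix H = [[10, -4], [-4, 10]].
det(H) = 84, tr(H) = 20.
det(H) > 0 and tr(H) > 0, so H is positive definite everywhere: convex.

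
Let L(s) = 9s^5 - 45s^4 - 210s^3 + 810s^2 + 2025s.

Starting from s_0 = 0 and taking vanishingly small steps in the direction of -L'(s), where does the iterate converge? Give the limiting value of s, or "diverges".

-1

L'(s) = 45(s - 5)(s - 3)(s + 1)(s + 3), so L'(0) = 2025.
Gradient descent moves in the -L' direction, i.e. s is decreasing.
The nearest critical point in that direction is s = -1, where L'' = 2160 > 0 (a local minimum). The iterate converges there.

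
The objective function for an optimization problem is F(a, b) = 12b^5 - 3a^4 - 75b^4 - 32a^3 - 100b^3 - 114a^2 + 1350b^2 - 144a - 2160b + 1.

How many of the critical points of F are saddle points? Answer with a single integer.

F separates as a function of a plus a function of b, so ∇F=0 decouples.
∂F/∂a = -12(a + 1)(a + 3)(a + 4) = 0 at a ∈ {-4, -3, -1}; ∂F/∂b = 60(b - 4)(b - 3)(b - 1)(b + 3) = 0 at b ∈ {-3, 1, 3, 4}.
The Hessian is diagonal: diag(F_aa, F_bb). Second derivatives: F_aa(-4)=-36, F_aa(-3)=24, F_aa(-1)=-72; F_bb(-3)=-10080, F_bb(1)=1440, F_bb(3)=-720, F_bb(4)=1260.
Saddle points occur where the two diagonal entries have opposite signs: (-4, 1), (-4, 4), (-3, -3), (-3, 3), (-1, 1), (-1, 4). Count: 6.

6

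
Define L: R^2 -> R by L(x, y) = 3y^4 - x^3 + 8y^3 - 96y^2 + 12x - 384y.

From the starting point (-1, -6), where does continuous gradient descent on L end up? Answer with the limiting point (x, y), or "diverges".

L is separable, so gradient descent decouples: x follows -∂L/∂x, y follows -∂L/∂y.
∂L/∂x = -3(x - 2)(x + 2); at x=-1 this is 9, so x decreases.
∂L/∂y = 12(y - 4)(y + 2)(y + 4); at y=-6 this is -960, so y increases.
x converges to its nearest critical value -2 (a local min of the x-part); y converges to -4. The iterate converges to (-2, -4).

(-2, -4)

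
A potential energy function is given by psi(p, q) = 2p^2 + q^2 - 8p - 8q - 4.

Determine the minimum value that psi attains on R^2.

-28

psi(p,q) separates as A(p) + B(q) − 4, so its minimum is min A + min B − 4.
A'(p) = 4p - 8 vanishes at p ∈ {2}; B'(q) = 2q - 8 vanishes at q ∈ {4}.
Local minima of A (where A''>0): A(2)=-8. Local minima of B: B(4)=-16.
So the global minimum of psi is A(2) + B(4) − 4 = -8 − 16 − 4 = -28, attained at (2, 4).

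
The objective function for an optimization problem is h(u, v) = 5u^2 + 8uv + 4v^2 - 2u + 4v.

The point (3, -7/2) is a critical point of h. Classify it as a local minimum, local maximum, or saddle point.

local minimum

The Hessian of h is constant: H = [[10, 8], [8, 8]].
det(H) = 10·8 − 8² = 16.
det(H) > 0 and tr(H) = 18 > 0, so H is positive definite and the point is a local minimum.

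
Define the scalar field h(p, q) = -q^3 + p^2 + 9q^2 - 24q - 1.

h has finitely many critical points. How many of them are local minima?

1

h separates as a function of p plus a function of q, so ∇h=0 decouples.
∂h/∂p = 2p = 0 at p ∈ {0}; ∂h/∂q = -3(q - 4)(q - 2) = 0 at q ∈ {2, 4}.
The Hessian is diagonal: diag(h_pp, h_qq). Second derivatives: h_pp(0)=2; h_qq(2)=6, h_qq(4)=-6.
Local minima occur where both diagonal entries positive: (0, 2). Count: 1.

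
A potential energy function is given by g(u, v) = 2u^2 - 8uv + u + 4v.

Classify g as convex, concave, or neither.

g is quadratic, so its Hessian is the constant matrix H = [[4, -8], [-8, 0]].
det(H) = -64, tr(H) = 4.
det(H) < 0, so H is indefinite: neither convex nor concave.

neither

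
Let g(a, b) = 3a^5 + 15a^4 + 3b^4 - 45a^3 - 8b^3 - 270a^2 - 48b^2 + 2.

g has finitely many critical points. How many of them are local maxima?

2

g separates as a function of a plus a function of b, so ∇g=0 decouples.
∂g/∂a = 15a(a - 3)(a + 3)(a + 4) = 0 at a ∈ {-4, -3, 0, 3}; ∂g/∂b = 12b(b - 4)(b + 2) = 0 at b ∈ {-2, 0, 4}.
The Hessian is diagonal: diag(g_aa, g_bb). Second derivatives: g_aa(-4)=-420, g_aa(-3)=270, g_aa(0)=-540, g_aa(3)=1890; g_bb(-2)=144, g_bb(0)=-96, g_bb(4)=288.
Local maxima occur where both diagonal entries negative: (-4, 0), (0, 0). Count: 2.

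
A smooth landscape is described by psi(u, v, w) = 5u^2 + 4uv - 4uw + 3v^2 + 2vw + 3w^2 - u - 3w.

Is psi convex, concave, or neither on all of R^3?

psi is quadratic, so its Hessian is the constant matrix H = [[10, 4, -4], [4, 6, 2], [-4, 2, 6]].
Leading principal minors: 10, 44, 64.
All positive ⇒ H ≻ 0 ⇒ convex.

convex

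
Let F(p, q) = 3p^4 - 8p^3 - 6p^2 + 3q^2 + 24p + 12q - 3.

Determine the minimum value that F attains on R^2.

F(p,q) separates as A(p) + B(q) − 3, so its minimum is min A + min B − 3.
A'(p) = 12(p - 2)(p - 1)(p + 1) vanishes at p ∈ {-1, 1, 2}; B'(q) = 6q + 12 vanishes at q ∈ {-2}.
Local minima of A (where A''>0): A(-1)=-19, A(2)=8. Local minima of B: B(-2)=-12.
So the global minimum of F is A(-1) + B(-2) − 3 = -19 − 12 − 3 = -34, attained at (-1, -2).

-34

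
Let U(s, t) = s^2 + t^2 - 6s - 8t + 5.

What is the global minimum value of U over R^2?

-20

U(s,t) separates as P(s) + Q(t) + 5, so its minimum is min P + min Q + 5.
P'(s) = 2s - 6 vanishes at s ∈ {3}; Q'(t) = 2(t - 4) vanishes at t ∈ {4}.
Local minima of P (where P''>0): P(3)=-9. Local minima of Q: Q(4)=-16.
So the global minimum of U is P(3) + Q(4) + 5 = -9 − 16 + 5 = -20, attained at (3, 4).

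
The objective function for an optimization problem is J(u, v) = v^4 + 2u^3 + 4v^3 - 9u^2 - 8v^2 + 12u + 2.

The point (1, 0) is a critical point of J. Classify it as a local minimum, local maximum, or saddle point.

The mixed partial ∂²J/∂u∂v is 0, so the Hessian at any point is diag(J_uu, J_vv) = diag(6(2u - 3), 4(3v^2 + 6v - 4)).
At (1, 0): H = diag(-6, -16).
Both eigenvalues are negative, so H is negative definite: a local maximum.

local maximum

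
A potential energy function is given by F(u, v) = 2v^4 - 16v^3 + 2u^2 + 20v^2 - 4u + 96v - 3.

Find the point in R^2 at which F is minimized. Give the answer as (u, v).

F(u,v) separates as P(u) + Q(v) − 3, so its minimum is min P + min Q − 3.
P'(u) = 4u - 4 vanishes at u ∈ {1}; Q'(v) = 8(v - 4)(v - 3)(v + 1) vanishes at v ∈ {-1, 3, 4}.
Local minima of P (where P''>0): P(1)=-2. Local minima of Q: Q(-1)=-58, Q(4)=192.
So the global minimum of F is P(1) + Q(-1) − 3 = -2 − 58 − 3 = -63, attained at (1, -1).

(1, -1)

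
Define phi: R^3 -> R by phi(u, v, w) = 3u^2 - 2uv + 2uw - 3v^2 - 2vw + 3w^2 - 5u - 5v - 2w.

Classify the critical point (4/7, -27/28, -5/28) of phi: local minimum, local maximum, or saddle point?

The Hessian is constant: H = [[6, -2, 2], [-2, -6, -2], [2, -2, 6]].
Leading principal minors: Δ₁ = 6, Δ₂ = -40, Δ₃ = -224.
The minors fit neither the all-positive nor the alternating-sign pattern, so H is indefinite: a saddle point.

saddle point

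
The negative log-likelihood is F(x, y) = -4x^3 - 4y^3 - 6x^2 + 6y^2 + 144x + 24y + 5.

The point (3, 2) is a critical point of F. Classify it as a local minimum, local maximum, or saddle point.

The mixed partial ∂²F/∂x∂y is 0, so the Hessian at any point is diag(F_xx, F_yy) = diag(-12(2x + 1), 12(-2y + 1)).
At (3, 2): H = diag(-84, -36).
Both eigenvalues are negative, so H is negative definite: a local maximum.

local maximum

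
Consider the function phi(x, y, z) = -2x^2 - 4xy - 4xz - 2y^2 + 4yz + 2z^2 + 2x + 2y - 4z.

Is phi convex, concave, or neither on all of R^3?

neither

phi is quadratic, so its Hessian is the constant matrix H = [[-4, -4, -4], [-4, -4, 4], [-4, 4, 4]].
Leading principal minors: -4, 0, 256.
Neither pattern holds ⇒ H is indefinite ⇒ neither convex nor concave.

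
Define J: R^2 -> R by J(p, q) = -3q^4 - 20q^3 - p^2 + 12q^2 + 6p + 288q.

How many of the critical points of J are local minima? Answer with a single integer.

J separates as a function of p plus a function of q, so ∇J=0 decouples.
∂J/∂p = -2(p - 3) = 0 at p ∈ {3}; ∂J/∂q = -12(q - 2)(q + 3)(q + 4) = 0 at q ∈ {-4, -3, 2}.
The Hessian is diagonal: diag(J_pp, J_qq). Second derivatives: J_pp(3)=-2; J_qq(-4)=-72, J_qq(-3)=60, J_qq(2)=-360.
Local minima occur where both diagonal entries positive: none. Count: 0.

0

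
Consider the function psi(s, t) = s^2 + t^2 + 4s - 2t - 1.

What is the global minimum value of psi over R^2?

psi(s,t) separates as P(s) + Q(t) − 1, so its minimum is min P + min Q − 1.
P'(s) = 2s + 4 vanishes at s ∈ {-2}; Q'(t) = 2(t - 1) vanishes at t ∈ {1}.
Local minima of P (where P''>0): P(-2)=-4. Local minima of Q: Q(1)=-1.
So the global minimum of psi is P(-2) + Q(1) − 1 = -4 − 1 − 1 = -6, attained at (-2, 1).

-6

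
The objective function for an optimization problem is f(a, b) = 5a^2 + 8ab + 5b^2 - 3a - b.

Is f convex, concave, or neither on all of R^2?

convex

f is quadratic, so its Hessian is the constant matrix H = [[10, 8], [8, 10]].
det(H) = 36, tr(H) = 20.
det(H) > 0 and tr(H) > 0, so H is positive definite everywhere: convex.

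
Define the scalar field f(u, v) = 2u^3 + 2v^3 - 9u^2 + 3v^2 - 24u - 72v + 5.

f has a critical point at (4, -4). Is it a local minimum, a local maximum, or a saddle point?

The mixed partial ∂²f/∂u∂v is 0, so the Hessian at any point is diag(f_uu, f_vv) = diag(6(2u - 3), 6(2v + 1)).
At (4, -4): H = diag(30, -42).
The eigenvalues have opposite signs, so H is indefinite: a saddle point.

saddle point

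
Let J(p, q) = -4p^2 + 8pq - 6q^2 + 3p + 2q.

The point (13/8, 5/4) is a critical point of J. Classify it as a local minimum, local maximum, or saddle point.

The Hessian of J is constant: H = [[-8, 8], [8, -12]].
det(H) = (-8)·(-12) − 8² = 32.
det(H) > 0 and tr(H) = -20 < 0, so H is negative definite and the point is a local maximum.

local maximum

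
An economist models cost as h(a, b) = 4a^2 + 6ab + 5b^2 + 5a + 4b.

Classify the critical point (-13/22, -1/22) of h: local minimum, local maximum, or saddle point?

The Hessian of h is constant: H = [[8, 6], [6, 10]].
det(H) = 8·10 − 6² = 44.
det(H) > 0 and tr(H) = 18 > 0, so H is positive definite and the point is a local minimum.

local minimum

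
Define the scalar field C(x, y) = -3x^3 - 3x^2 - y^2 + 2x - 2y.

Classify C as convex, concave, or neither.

neither

The term -3x^3 is cubic, so the Hessian is not constant.
∂²C/∂x² = -18x - 6, which takes both signs as x varies (negative for sufficiently large x). A diagonal entry of the Hessian changing sign means the Hessian is neither positive- nor negative-semidefinite on all of R^2.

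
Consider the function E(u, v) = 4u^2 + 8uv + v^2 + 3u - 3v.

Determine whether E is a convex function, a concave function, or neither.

E is quadratic, so its Hessian is the constant matrix H = [[8, 8], [8, 2]].
det(H) = -48, tr(H) = 10.
det(H) < 0, so H is indefinite: neither convex nor concave.

neither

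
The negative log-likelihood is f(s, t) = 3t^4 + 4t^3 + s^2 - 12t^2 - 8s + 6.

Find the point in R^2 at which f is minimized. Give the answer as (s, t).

f(s,t) separates as P(s) + Q(t) + 6, so its minimum is min P + min Q + 6.
P'(s) = 2s - 8 vanishes at s ∈ {4}; Q'(t) = 12t(t - 1)(t + 2) vanishes at t ∈ {-2, 0, 1}.
Local minima of P (where P''>0): P(4)=-16. Local minima of Q: Q(-2)=-32, Q(1)=-5.
So the global minimum of f is P(4) + Q(-2) + 6 = -16 − 32 + 6 = -42, attained at (4, -2).

(4, -2)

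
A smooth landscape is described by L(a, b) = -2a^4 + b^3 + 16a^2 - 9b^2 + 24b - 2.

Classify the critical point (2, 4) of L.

saddle point

The mixed partial ∂²L/∂a∂b is 0, so the Hessian at any point is diag(L_aa, L_bb) = diag(8(-3a^2 + 4), 6(b - 3)).
At (2, 4): H = diag(-64, 6).
The eigenvalues have opposite signs, so H is indefinite: a saddle point.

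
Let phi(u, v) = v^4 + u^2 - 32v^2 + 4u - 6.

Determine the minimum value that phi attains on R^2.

-266

phi(u,v) separates as P(u) + Q(v) − 6, so its minimum is min P + min Q − 6.
P'(u) = 2u + 4 vanishes at u ∈ {-2}; Q'(v) = 4v(v - 4)(v + 4) vanishes at v ∈ {-4, 0, 4}.
Local minima of P (where P''>0): P(-2)=-4. Local minima of Q: Q(-4)=-256, Q(4)=-256.
So the global minimum of phi is P(-2) + Q(-4) − 6 = -4 − 256 − 6 = -266, attained at (-2, -4).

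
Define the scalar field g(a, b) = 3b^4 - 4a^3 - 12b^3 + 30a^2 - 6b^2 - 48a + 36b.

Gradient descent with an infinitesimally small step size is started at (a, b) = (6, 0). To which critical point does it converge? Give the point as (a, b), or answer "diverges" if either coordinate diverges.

diverges

g is separable, so gradient descent decouples: a follows -∂g/∂a, b follows -∂g/∂b.
∂g/∂a = -12(a - 4)(a - 1); at a=6 this is -120, so a increases.
∂g/∂b = 12(b - 3)(b - 1)(b + 1); at b=0 this is 36, so b decreases.
The a-coordinate has no critical point in that direction and runs off to infinity.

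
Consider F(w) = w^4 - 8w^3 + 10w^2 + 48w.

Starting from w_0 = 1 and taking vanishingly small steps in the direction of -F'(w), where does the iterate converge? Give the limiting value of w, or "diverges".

-1

F'(w) = 4(w - 4)(w - 3)(w + 1), so F'(1) = 48.
Gradient descent moves in the -F' direction, i.e. w is decreasing.
The nearest critical point in that direction is w = -1, where F'' = 80 > 0 (a local minimum). The iterate converges there.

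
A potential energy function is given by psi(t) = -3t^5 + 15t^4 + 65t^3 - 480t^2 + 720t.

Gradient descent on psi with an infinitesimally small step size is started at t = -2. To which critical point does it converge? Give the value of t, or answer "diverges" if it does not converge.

-4

psi'(t) = -15(t - 4)(t - 3)(t - 1)(t + 4), so psi'(-2) = 2700.
Gradient descent moves in the -psi' direction, i.e. t is decreasing.
The nearest critical point in that direction is t = -4, where psi'' = 4200 > 0 (a local minimum). The iterate converges there.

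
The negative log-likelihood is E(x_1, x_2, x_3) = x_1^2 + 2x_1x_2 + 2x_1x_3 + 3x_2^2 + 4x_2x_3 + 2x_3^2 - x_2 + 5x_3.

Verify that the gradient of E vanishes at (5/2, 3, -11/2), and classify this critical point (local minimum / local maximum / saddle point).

local minimum

∇E = (2x_1 + 2x_2 + 2x_3, 2x_1 + 6x_2 + 4x_3 - 1, 2x_1 + 4x_2 + 4x_3 + 5); substituting (5/2, 3, -11/2) gives ∇E = (0, 0, 0), so (5/2, 3, -11/2) is indeed a critical point.
The Hessian is constant: H = [[2, 2, 2], [2, 6, 4], [2, 4, 4]].
Leading principal minors: Δ₁ = 2, Δ₂ = 8, Δ₃ = 8.
All leading minors are positive, so H is positive definite: a local minimum.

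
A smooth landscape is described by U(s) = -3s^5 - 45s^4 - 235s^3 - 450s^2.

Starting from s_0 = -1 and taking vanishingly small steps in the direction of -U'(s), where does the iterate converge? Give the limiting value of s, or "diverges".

U'(s) = -15s(s + 3)(s + 4)(s + 5), so U'(-1) = 360.
Gradient descent moves in the -U' direction, i.e. s is decreasing.
The nearest critical point in that direction is s = -3, where U'' = 90 > 0 (a local minimum). The iterate converges there.

-3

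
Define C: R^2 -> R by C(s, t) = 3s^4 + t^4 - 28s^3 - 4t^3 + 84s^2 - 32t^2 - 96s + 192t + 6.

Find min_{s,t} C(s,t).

-826

C(s,t) separates as P(s) + Q(t) + 6, so its minimum is min P + min Q + 6.
P'(s) = 12(s - 4)(s - 2)(s - 1) vanishes at s ∈ {1, 2, 4}; Q'(t) = 4(t - 4)(t - 3)(t + 4) vanishes at t ∈ {-4, 3, 4}.
Local minima of P (where P''>0): P(1)=-37, P(4)=-64. Local minima of Q: Q(-4)=-768, Q(4)=256.
So the global minimum of C is P(4) + Q(-4) + 6 = -64 − 768 + 6 = -826, attained at (4, -4).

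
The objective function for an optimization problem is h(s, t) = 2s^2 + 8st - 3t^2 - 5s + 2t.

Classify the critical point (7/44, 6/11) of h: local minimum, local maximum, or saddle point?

The Hessian of h is constant: H = [[4, 8], [8, -6]].
det(H) = 4·(-6) − 8² = -88.
Since det(H) < 0, H is indefinite and the critical point is a saddle point.

saddle point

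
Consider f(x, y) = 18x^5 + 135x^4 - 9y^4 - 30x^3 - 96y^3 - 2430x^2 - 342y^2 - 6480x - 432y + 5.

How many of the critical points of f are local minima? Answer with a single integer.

f separates as a function of x plus a function of y, so ∇f=0 decouples.
∂f/∂x = 90(x - 3)(x + 2)(x + 3)(x + 4) = 0 at x ∈ {-4, -3, -2, 3}; ∂f/∂y = -36(y + 1)(y + 3)(y + 4) = 0 at y ∈ {-4, -3, -1}.
The Hessian is diagonal: diag(f_xx, f_yy). Second derivatives: f_xx(-4)=-1260, f_xx(-3)=540, f_xx(-2)=-900, f_xx(3)=18900; f_yy(-4)=-108, f_yy(-3)=72, f_yy(-1)=-216.
Local minima occur where both diagonal entries positive: (-3, -3), (3, -3). Count: 2.

2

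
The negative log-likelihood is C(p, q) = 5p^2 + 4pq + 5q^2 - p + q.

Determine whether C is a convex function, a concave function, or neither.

convex

C is quadratic, so its Hessian is the constant matrix H = [[10, 4], [4, 10]].
det(H) = 84, tr(H) = 20.
det(H) > 0 and tr(H) > 0, so H is positive definite everywhere: convex.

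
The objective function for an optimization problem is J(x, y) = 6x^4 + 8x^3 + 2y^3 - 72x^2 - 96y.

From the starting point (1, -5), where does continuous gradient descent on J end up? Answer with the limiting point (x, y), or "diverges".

J is separable, so gradient descent decouples: x follows -∂J/∂x, y follows -∂J/∂y.
∂J/∂x = 24x(x - 2)(x + 3); at x=1 this is -96, so x increases.
∂J/∂y = 6(y - 4)(y + 4); at y=-5 this is 54, so y decreases.
The y-coordinate has no critical point in that direction and runs off to infinity.

diverges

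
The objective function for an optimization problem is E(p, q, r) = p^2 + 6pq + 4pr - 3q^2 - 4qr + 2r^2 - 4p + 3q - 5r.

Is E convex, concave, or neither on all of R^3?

neither

E is quadratic, so its Hessian is the constant matrix H = [[2, 6, 4], [6, -6, -4], [4, -4, 4]].
Leading principal minors: 2, -48, -320.
Neither pattern holds ⇒ H is indefinite ⇒ neither convex nor concave.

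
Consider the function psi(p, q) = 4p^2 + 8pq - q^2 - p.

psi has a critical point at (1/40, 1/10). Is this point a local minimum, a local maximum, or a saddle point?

The Hessian of psi is constant: H = [[8, 8], [8, -2]].
det(H) = 8·(-2) − 8² = -80.
Since det(H) < 0, H is indefinite and the critical point is a saddle point.

saddle point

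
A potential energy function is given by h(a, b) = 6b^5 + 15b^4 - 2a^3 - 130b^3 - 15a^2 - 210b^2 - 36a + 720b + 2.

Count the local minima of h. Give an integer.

h separates as a function of a plus a function of b, so ∇h=0 decouples.
∂h/∂a = -6(a + 2)(a + 3) = 0 at a ∈ {-3, -2}; ∂h/∂b = 30(b - 3)(b - 1)(b + 2)(b + 4) = 0 at b ∈ {-4, -2, 1, 3}.
The Hessian is diagonal: diag(h_aa, h_bb). Second derivatives: h_aa(-3)=6, h_aa(-2)=-6; h_bb(-4)=-2100, h_bb(-2)=900, h_bb(1)=-900, h_bb(3)=2100.
Local minima occur where both diagonal entries positive: (-3, -2), (-3, 3). Count: 2.

2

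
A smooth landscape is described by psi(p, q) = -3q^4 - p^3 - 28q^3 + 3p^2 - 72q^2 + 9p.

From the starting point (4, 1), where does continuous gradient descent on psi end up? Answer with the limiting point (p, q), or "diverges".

diverges

psi is separable, so gradient descent decouples: p follows -∂psi/∂p, q follows -∂psi/∂q.
∂psi/∂p = -3(p - 3)(p + 1); at p=4 this is -15, so p increases.
∂psi/∂q = -12q(q + 3)(q + 4); at q=1 this is -240, so q increases.
The p-coordinate has no critical point in that direction and runs off to infinity.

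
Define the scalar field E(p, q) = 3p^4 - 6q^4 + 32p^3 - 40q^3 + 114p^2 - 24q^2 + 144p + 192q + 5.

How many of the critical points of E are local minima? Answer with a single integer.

E separates as a function of p plus a function of q, so ∇E=0 decouples.
∂E/∂p = 12(p + 1)(p + 3)(p + 4) = 0 at p ∈ {-4, -3, -1}; ∂E/∂q = -24(q - 1)(q + 2)(q + 4) = 0 at q ∈ {-4, -2, 1}.
The Hessian is diagonal: diag(E_pp, E_qq). Second derivatives: E_pp(-4)=36, E_pp(-3)=-24, E_pp(-1)=72; E_qq(-4)=-240, E_qq(-2)=144, E_qq(1)=-360.
Local minima occur where both diagonal entries positive: (-4, -2), (-1, -2). Count: 2.

2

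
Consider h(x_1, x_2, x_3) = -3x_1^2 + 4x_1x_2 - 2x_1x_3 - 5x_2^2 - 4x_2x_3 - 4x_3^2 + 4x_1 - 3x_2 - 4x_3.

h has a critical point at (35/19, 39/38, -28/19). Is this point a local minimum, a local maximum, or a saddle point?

The Hessian is constant: H = [[-6, 4, -2], [4, -10, -4], [-2, -4, -8]].
Leading principal minors: Δ₁ = -6, Δ₂ = 44, Δ₃ = -152.
The minors alternate sign starting negative (−, +, −), so H is negative definite: a local maximum.

local maximum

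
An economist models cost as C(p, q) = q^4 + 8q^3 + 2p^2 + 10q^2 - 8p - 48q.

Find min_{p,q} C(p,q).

C(p,q) separates as A(p) + B(q), so its minimum is min A + min B.
A'(p) = 4p - 8 vanishes at p ∈ {2}; B'(q) = 4(q - 1)(q + 3)(q + 4) vanishes at q ∈ {-4, -3, 1}.
Local minima of A (where A''>0): A(2)=-8. Local minima of B: B(-4)=96, B(1)=-29.
So the global minimum of C is A(2) + B(1) = -8 − 29 = -37, attained at (2, 1).

-37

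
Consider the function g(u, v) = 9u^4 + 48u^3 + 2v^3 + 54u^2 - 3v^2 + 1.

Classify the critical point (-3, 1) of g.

local minimum

The mixed partial ∂²g/∂u∂v is 0, so the Hessian at any point is diag(g_uu, g_vv) = diag(36(3u^2 + 8u + 3), 6(2v - 1)).
At (-3, 1): H = diag(216, 6).
Both eigenvalues are positive, so H is positive definite: a local minimum.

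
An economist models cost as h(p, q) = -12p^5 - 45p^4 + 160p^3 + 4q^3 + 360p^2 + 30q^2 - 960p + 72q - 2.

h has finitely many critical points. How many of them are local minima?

h separates as a function of p plus a function of q, so ∇h=0 decouples.
∂h/∂p = -60(p - 2)(p - 1)(p + 2)(p + 4) = 0 at p ∈ {-4, -2, 1, 2}; ∂h/∂q = 12(q + 2)(q + 3) = 0 at q ∈ {-3, -2}.
The Hessian is diagonal: diag(h_pp, h_qq). Second derivatives: h_pp(-4)=3600, h_pp(-2)=-1440, h_pp(1)=900, h_pp(2)=-1440; h_qq(-3)=-12, h_qq(-2)=12.
Local minima occur where both diagonal entries positive: (-4, -2), (1, -2). Count: 2.

2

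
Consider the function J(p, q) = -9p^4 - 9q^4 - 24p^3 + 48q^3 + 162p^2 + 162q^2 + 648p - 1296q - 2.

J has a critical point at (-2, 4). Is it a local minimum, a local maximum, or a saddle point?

The mixed partial ∂²J/∂p∂q is 0, so the Hessian at any point is diag(J_pp, J_qq) = diag(36(-3p^2 - 4p + 9), 36(-3q^2 + 8q + 9)).
At (-2, 4): H = diag(180, -252).
The eigenvalues have opposite signs, so H is indefinite: a saddle point.

saddle point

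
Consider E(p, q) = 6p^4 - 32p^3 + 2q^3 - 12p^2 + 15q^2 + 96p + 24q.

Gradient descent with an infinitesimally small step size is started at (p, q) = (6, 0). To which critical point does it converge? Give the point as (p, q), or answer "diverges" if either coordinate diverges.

(4, -1)

E is separable, so gradient descent decouples: p follows -∂E/∂p, q follows -∂E/∂q.
∂E/∂p = 24(p - 4)(p - 1)(p + 1); at p=6 this is 1680, so p decreases.
∂E/∂q = 6(q + 1)(q + 4); at q=0 this is 24, so q decreases.
p converges to its nearest critical value 4 (a local min of the p-part); q converges to -1. The iterate converges to (4, -1).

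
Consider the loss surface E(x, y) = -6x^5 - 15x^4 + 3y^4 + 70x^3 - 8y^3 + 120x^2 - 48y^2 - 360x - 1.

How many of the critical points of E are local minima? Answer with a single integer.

E separates as a function of x plus a function of y, so ∇E=0 decouples.
∂E/∂x = -30(x - 2)(x - 1)(x + 2)(x + 3) = 0 at x ∈ {-3, -2, 1, 2}; ∂E/∂y = 12y(y - 4)(y + 2) = 0 at y ∈ {-2, 0, 4}.
The Hessian is diagonal: diag(E_xx, E_yy). Second derivatives: E_xx(-3)=600, E_xx(-2)=-360, E_xx(1)=360, E_xx(2)=-600; E_yy(-2)=144, E_yy(0)=-96, E_yy(4)=288.
Local minima occur where both diagonal entries positive: (-3, -2), (-3, 4), (1, -2), (1, 4). Count: 4.

4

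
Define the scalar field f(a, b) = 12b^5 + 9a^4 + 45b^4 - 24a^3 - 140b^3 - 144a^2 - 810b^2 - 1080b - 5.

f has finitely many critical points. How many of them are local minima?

4

f separates as a function of a plus a function of b, so ∇f=0 decouples.
∂f/∂a = 36a(a - 4)(a + 2) = 0 at a ∈ {-2, 0, 4}; ∂f/∂b = 60(b - 3)(b + 1)(b + 2)(b + 3) = 0 at b ∈ {-3, -2, -1, 3}.
The Hessian is diagonal: diag(f_aa, f_bb). Second derivatives: f_aa(-2)=432, f_aa(0)=-288, f_aa(4)=864; f_bb(-3)=-720, f_bb(-2)=300, f_bb(-1)=-480, f_bb(3)=7200.
Local minima occur where both diagonal entries positive: (-2, -2), (-2, 3), (4, -2), (4, 3). Count: 4.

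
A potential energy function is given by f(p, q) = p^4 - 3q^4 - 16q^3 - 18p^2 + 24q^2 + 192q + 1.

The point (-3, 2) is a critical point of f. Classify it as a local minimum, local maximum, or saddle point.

saddle point

The mixed partial ∂²f/∂p∂q is 0, so the Hessian at any point is diag(f_pp, f_qq) = diag(12(p^2 - 3), 12(-3q^2 - 8q + 4)).
At (-3, 2): H = diag(72, -288).
The eigenvalues have opposite signs, so H is indefinite: a saddle point.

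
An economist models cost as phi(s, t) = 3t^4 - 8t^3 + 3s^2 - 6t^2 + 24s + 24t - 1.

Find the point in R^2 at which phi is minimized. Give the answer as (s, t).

(-4, -1)

phi(s,t) separates as P(s) + Q(t) − 1, so its minimum is min P + min Q − 1.
P'(s) = 6s + 24 vanishes at s ∈ {-4}; Q'(t) = 12(t - 2)(t - 1)(t + 1) vanishes at t ∈ {-1, 1, 2}.
Local minima of P (where P''>0): P(-4)=-48. Local minima of Q: Q(-1)=-19, Q(2)=8.
So the global minimum of phi is P(-4) + Q(-1) − 1 = -48 − 19 − 1 = -68, attained at (-4, -1).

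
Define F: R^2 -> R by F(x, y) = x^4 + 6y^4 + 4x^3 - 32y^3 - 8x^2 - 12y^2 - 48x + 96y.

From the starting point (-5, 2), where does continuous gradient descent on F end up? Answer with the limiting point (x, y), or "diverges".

(-3, 4)

F is separable, so gradient descent decouples: x follows -∂F/∂x, y follows -∂F/∂y.
∂F/∂x = 4(x - 2)(x + 2)(x + 3); at x=-5 this is -168, so x increases.
∂F/∂y = 24(y - 4)(y - 1)(y + 1); at y=2 this is -144, so y increases.
x converges to its nearest critical value -3 (a local min of the x-part); y converges to 4. The iterate converges to (-3, 4).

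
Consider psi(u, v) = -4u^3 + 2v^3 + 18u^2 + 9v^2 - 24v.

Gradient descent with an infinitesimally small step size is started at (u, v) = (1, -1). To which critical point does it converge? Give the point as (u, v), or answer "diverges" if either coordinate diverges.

psi is separable, so gradient descent decouples: u follows -∂psi/∂u, v follows -∂psi/∂v.
∂psi/∂u = -12u(u - 3); at u=1 this is 24, so u decreases.
∂psi/∂v = 6(v - 1)(v + 4); at v=-1 this is -36, so v increases.
u converges to its nearest critical value 0 (a local min of the u-part); v converges to 1. The iterate converges to (0, 1).

(0, 1)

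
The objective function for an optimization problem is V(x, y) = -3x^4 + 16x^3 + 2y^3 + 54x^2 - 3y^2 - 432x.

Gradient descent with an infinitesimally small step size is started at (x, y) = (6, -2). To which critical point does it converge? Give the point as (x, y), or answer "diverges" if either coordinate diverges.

diverges

V is separable, so gradient descent decouples: x follows -∂V/∂x, y follows -∂V/∂y.
∂V/∂x = -12(x - 4)(x - 3)(x + 3); at x=6 this is -648, so x increases.
∂V/∂y = 6y(y - 1); at y=-2 this is 36, so y decreases.
The x-coordinate has no critical point in that direction and runs off to infinity.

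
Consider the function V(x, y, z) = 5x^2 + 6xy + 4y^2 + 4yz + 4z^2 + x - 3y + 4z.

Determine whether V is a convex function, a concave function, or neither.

V is quadratic, so its Hessian is the constant matrix H = [[10, 6, 0], [6, 8, 4], [0, 4, 8]].
Leading principal minors: 10, 44, 192.
All positive ⇒ H ≻ 0 ⇒ convex.

convex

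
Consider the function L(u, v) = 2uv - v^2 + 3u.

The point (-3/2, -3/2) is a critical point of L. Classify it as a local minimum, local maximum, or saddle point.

saddle point

The Hessian of L is constant: H = [[0, 2], [2, -2]].
det(H) = 0·(-2) − 2² = -4.
Since det(H) < 0, H is indefinite and the critical point is a saddle point.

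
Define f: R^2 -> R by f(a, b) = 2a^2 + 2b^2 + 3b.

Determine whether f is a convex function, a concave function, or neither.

convex

f is quadratic, so its Hessian is the constant matrix H = [[4, 0], [0, 4]].
det(H) = 16, tr(H) = 8.
det(H) > 0 and tr(H) > 0, so H is positive definite everywhere: convex.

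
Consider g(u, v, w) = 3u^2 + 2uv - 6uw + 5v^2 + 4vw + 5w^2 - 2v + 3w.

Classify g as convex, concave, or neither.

g is quadratic, so its Hessian is the constant matrix H = [[6, 2, -6], [2, 10, 4], [-6, 4, 10]].
Leading principal minors: 6, 56, 8.
All positive ⇒ H ≻ 0 ⇒ convex.

convex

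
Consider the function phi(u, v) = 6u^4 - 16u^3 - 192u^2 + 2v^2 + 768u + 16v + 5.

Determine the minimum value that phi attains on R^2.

phi(u,v) separates as P(u) + Q(v) + 5, so its minimum is min P + min Q + 5.
P'(u) = 24(u - 4)(u - 2)(u + 4) vanishes at u ∈ {-4, 2, 4}; Q'(v) = 4v + 16 vanishes at v ∈ {-4}.
Local minima of P (where P''>0): P(-4)=-3584, P(4)=512. Local minima of Q: Q(-4)=-32.
So the global minimum of phi is P(-4) + Q(-4) + 5 = -3584 − 32 + 5 = -3611, attained at (-4, -4).

-3611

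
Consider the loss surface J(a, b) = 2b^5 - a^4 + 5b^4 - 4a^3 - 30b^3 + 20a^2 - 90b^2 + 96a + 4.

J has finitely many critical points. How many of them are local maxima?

J separates as a function of a plus a function of b, so ∇J=0 decouples.
∂J/∂a = -4(a - 3)(a + 2)(a + 4) = 0 at a ∈ {-4, -2, 3}; ∂J/∂b = 10b(b - 3)(b + 2)(b + 3) = 0 at b ∈ {-3, -2, 0, 3}.
The Hessian is diagonal: diag(J_aa, J_bb). Second derivatives: J_aa(-4)=-56, J_aa(-2)=40, J_aa(3)=-140; J_bb(-3)=-180, J_bb(-2)=100, J_bb(0)=-180, J_bb(3)=900.
Local maxima occur where both diagonal entries negative: (-4, -3), (-4, 0), (3, -3), (3, 0). Count: 4.

4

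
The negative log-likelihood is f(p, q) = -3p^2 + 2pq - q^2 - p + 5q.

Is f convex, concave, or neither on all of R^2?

concave

f is quadratic, so its Hessian is the constant matrix H = [[-6, 2], [2, -2]].
det(H) = 8, tr(H) = -8.
det(H) > 0 and tr(H) < 0, so H is negative definite everywhere: concave.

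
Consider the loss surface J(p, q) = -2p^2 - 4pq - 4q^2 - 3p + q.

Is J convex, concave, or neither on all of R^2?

J is quadratic, so its Hessian is the constant matrix H = [[-4, -4], [-4, -8]].
det(H) = 16, tr(H) = -12.
det(H) > 0 and tr(H) < 0, so H is negative definite everywhere: concave.

concave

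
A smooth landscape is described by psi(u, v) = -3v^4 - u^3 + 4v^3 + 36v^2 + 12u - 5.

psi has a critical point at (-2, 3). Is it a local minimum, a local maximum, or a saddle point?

The mixed partial ∂²psi/∂u∂v is 0, so the Hessian at any point is diag(psi_uu, psi_vv) = diag(-6u, 12(-3v^2 + 2v + 6)).
At (-2, 3): H = diag(12, -180).
The eigenvalues have opposite signs, so H is indefinite: a saddle point.

saddle point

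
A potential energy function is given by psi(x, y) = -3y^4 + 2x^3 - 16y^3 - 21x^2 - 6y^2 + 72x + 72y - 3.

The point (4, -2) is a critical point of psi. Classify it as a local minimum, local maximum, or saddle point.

The mixed partial ∂²psi/∂x∂y is 0, so the Hessian at any point is diag(psi_xx, psi_yy) = diag(6(2x - 7), -12(3y^2 + 8y + 1)).
At (4, -2): H = diag(6, 36).
Both eigenvalues are positive, so H is positive definite: a local minimum.

local minimum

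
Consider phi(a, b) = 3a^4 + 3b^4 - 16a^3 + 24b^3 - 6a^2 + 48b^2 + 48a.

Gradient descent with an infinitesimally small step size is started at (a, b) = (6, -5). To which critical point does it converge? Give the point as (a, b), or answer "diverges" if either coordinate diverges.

(4, -4)

phi is separable, so gradient descent decouples: a follows -∂phi/∂a, b follows -∂phi/∂b.
∂phi/∂a = 12(a - 4)(a - 1)(a + 1); at a=6 this is 840, so a decreases.
∂phi/∂b = 12b(b + 2)(b + 4); at b=-5 this is -180, so b increases.
a converges to its nearest critical value 4 (a local min of the a-part); b converges to -4. The iterate converges to (4, -4).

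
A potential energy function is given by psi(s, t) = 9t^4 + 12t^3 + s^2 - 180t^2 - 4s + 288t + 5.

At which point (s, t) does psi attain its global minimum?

psi(s,t) separates as P(s) + Q(t) + 5, so its minimum is min P + min Q + 5.
P'(s) = 2s - 4 vanishes at s ∈ {2}; Q'(t) = 36(t - 2)(t - 1)(t + 4) vanishes at t ∈ {-4, 1, 2}.
Local minima of P (where P''>0): P(2)=-4. Local minima of Q: Q(-4)=-2496, Q(2)=96.
So the global minimum of psi is P(2) + Q(-4) + 5 = -4 − 2496 + 5 = -2495, attained at (2, -4).

(2, -4)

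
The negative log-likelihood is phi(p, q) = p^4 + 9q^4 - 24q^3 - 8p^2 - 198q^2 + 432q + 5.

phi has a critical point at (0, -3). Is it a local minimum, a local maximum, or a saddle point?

saddle point

The mixed partial ∂²phi/∂p∂q is 0, so the Hessian at any point is diag(phi_pp, phi_qq) = diag(4(3p^2 - 4), 36(3q^2 - 4q - 11)).
At (0, -3): H = diag(-16, 1008).
The eigenvalues have opposite signs, so H is indefinite: a saddle point.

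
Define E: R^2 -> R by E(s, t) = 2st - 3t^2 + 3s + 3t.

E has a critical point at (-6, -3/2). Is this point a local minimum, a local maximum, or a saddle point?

The Hessian of E is constant: H = [[0, 2], [2, -6]].
det(H) = 0·(-6) − 2² = -4.
Since det(H) < 0, H is indefinite and the critical point is a saddle point.

saddle point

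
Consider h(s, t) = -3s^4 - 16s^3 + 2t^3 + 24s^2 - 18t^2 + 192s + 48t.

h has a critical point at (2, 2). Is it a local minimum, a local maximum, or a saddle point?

local maximum

The mixed partial ∂²h/∂s∂t is 0, so the Hessian at any point is diag(h_ss, h_tt) = diag(12(-3s^2 - 8s + 4), 12(t - 3)).
At (2, 2): H = diag(-288, -12).
Both eigenvalues are negative, so H is negative definite: a local maximum.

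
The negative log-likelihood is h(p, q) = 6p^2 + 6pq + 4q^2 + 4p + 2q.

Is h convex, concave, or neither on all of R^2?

h is quadratic, so its Hessian is the constant matrix H = [[12, 6], [6, 8]].
det(H) = 60, tr(H) = 20.
det(H) > 0 and tr(H) > 0, so H is positive definite everywhere: convex.

convex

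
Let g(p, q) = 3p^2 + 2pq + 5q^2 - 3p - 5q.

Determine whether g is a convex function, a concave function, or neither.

g is quadratic, so its Hessian is the constant matrix H = [[6, 2], [2, 10]].
det(H) = 56, tr(H) = 16.
det(H) > 0 and tr(H) > 0, so H is positive definite everywhere: convex.

convex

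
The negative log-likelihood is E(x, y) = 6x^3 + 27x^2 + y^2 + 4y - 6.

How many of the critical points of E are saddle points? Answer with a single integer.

1

E separates as a function of x plus a function of y, so ∇E=0 decouples.
∂E/∂x = 18x(x + 3) = 0 at x ∈ {-3, 0}; ∂E/∂y = 2(y + 2) = 0 at y ∈ {-2}.
The Hessian is diagonal: diag(E_xx, E_yy). Second derivatives: E_xx(-3)=-54, E_xx(0)=54; E_yy(-2)=2.
Saddle points occur where the two diagonal entries have opposite signs: (-3, -2). Count: 1.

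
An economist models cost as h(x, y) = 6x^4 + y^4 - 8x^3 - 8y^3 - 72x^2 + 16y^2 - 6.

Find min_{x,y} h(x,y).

-384

h(x,y) separates as P(x) + Q(y) − 6, so its minimum is min P + min Q − 6.
P'(x) = 24x(x - 3)(x + 2) vanishes at x ∈ {-2, 0, 3}; Q'(y) = 4y(y - 4)(y - 2) vanishes at y ∈ {0, 2, 4}.
Local minima of P (where P''>0): P(-2)=-128, P(3)=-378. Local minima of Q: Q(0)=0, Q(4)=0.
So the global minimum of h is P(3) + Q(0) − 6 = -378 + 0 − 6 = -384, attained at (3, 0).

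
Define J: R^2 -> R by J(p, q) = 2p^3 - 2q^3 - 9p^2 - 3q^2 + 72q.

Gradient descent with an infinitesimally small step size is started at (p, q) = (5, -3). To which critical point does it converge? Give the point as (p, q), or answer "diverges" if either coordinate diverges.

J is separable, so gradient descent decouples: p follows -∂J/∂p, q follows -∂J/∂q.
∂J/∂p = 6p(p - 3); at p=5 this is 60, so p decreases.
∂J/∂q = -6(q - 3)(q + 4); at q=-3 this is 36, so q decreases.
p converges to its nearest critical value 3 (a local min of the p-part); q converges to -4. The iterate converges to (3, -4).

(3, -4)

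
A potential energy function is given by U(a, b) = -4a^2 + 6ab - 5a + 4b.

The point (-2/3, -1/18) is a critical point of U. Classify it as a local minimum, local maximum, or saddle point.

The Hessian of U is constant: H = [[-8, 6], [6, 0]].
det(H) = (-8)·0 − 6² = -36.
Since det(H) < 0, H is indefinite and the critical point is a saddle point.

saddle point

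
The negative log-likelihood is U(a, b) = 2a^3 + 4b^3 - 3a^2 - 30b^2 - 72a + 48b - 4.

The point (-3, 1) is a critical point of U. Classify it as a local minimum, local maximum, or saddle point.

The mixed partial ∂²U/∂a∂b is 0, so the Hessian at any point is diag(U_aa, U_bb) = diag(6(2a - 1), 12(2b - 5)).
At (-3, 1): H = diag(-42, -36).
Both eigenvalues are negative, so H is negative definite: a local maximum.

local maximum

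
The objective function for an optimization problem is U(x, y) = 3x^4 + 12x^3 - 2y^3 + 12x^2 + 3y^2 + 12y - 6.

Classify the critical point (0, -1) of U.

local minimum

The mixed partial ∂²U/∂x∂y is 0, so the Hessian at any point is diag(U_xx, U_yy) = diag(12(3x^2 + 6x + 2), 6(-2y + 1)).
At (0, -1): H = diag(24, 18).
Both eigenvalues are positive, so H is positive definite: a local minimum.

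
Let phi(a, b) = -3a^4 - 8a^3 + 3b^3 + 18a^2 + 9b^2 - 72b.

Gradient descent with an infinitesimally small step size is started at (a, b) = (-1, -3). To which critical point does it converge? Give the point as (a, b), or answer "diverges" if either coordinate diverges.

phi is separable, so gradient descent decouples: a follows -∂phi/∂a, b follows -∂phi/∂b.
∂phi/∂a = -12a(a - 1)(a + 3); at a=-1 this is -48, so a increases.
∂phi/∂b = 9(b - 2)(b + 4); at b=-3 this is -45, so b increases.
a converges to its nearest critical value 0 (a local min of the a-part); b converges to 2. The iterate converges to (0, 2).

(0, 2)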